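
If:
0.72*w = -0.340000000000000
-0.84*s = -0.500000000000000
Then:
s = 0.60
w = -0.47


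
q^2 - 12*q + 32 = (q - 8)*(q - 4)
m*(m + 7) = m^2 + 7*m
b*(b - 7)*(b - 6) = b^3 - 13*b^2 + 42*b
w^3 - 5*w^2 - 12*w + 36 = (w - 6)*(w - 2)*(w + 3)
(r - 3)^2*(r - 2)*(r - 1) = r^4 - 9*r^3 + 29*r^2 - 39*r + 18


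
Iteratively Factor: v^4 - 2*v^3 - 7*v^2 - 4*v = (v + 1)*(v^3 - 3*v^2 - 4*v) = (v + 1)^2*(v^2 - 4*v) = (v - 4)*(v + 1)^2*(v)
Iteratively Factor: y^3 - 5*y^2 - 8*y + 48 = (y + 3)*(y^2 - 8*y + 16) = (y - 4)*(y + 3)*(y - 4)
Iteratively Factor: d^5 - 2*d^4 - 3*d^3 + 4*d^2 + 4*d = (d + 1)*(d^4 - 3*d^3 + 4*d) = (d - 2)*(d + 1)*(d^3 - d^2 - 2*d) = (d - 2)^2*(d + 1)*(d^2 + d) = (d - 2)^2*(d + 1)^2*(d)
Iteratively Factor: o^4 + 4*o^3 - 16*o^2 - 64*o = (o)*(o^3 + 4*o^2 - 16*o - 64) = o*(o + 4)*(o^2 - 16) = o*(o - 4)*(o + 4)*(o + 4)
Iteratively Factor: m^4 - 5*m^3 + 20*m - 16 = (m - 4)*(m^3 - m^2 - 4*m + 4) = (m - 4)*(m - 1)*(m^2 - 4) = (m - 4)*(m - 2)*(m - 1)*(m + 2)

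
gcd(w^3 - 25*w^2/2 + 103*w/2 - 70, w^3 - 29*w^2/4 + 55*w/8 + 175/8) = w^2 - 17*w/2 + 35/2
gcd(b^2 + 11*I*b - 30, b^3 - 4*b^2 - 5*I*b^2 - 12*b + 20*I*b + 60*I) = 1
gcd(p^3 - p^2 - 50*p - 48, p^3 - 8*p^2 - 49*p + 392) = p - 8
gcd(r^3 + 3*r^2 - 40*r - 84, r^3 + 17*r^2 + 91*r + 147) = r + 7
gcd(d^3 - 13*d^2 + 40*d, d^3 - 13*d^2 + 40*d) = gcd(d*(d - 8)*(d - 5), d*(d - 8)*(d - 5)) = d^3 - 13*d^2 + 40*d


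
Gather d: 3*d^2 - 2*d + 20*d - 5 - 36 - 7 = 3*d^2 + 18*d - 48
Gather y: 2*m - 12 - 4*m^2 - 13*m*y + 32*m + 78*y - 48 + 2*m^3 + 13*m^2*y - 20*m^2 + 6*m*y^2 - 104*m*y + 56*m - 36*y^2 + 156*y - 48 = 2*m^3 - 24*m^2 + 90*m + y^2*(6*m - 36) + y*(13*m^2 - 117*m + 234) - 108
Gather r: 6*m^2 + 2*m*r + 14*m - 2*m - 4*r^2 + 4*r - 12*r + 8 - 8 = 6*m^2 + 12*m - 4*r^2 + r*(2*m - 8)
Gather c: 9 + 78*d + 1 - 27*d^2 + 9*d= -27*d^2 + 87*d + 10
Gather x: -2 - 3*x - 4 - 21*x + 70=64 - 24*x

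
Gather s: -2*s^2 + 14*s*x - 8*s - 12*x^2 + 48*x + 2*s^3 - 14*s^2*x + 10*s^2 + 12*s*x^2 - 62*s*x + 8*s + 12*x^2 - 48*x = 2*s^3 + s^2*(8 - 14*x) + s*(12*x^2 - 48*x)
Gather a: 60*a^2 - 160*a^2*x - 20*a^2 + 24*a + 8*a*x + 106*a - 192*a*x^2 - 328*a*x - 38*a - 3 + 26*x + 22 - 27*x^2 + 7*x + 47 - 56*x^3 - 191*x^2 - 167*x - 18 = a^2*(40 - 160*x) + a*(-192*x^2 - 320*x + 92) - 56*x^3 - 218*x^2 - 134*x + 48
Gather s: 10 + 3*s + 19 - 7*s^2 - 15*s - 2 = -7*s^2 - 12*s + 27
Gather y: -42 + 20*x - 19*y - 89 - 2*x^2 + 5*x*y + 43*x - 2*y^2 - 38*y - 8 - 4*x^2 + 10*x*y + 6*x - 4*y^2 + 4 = -6*x^2 + 69*x - 6*y^2 + y*(15*x - 57) - 135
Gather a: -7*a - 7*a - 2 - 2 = -14*a - 4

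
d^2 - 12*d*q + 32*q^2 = (d - 8*q)*(d - 4*q)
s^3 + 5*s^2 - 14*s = s*(s - 2)*(s + 7)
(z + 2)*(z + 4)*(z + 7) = z^3 + 13*z^2 + 50*z + 56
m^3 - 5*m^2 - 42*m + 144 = (m - 8)*(m - 3)*(m + 6)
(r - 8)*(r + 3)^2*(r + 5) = r^4 + 3*r^3 - 49*r^2 - 267*r - 360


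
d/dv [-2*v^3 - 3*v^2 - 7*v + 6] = -6*v^2 - 6*v - 7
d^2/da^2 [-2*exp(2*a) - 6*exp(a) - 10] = (-8*exp(a) - 6)*exp(a)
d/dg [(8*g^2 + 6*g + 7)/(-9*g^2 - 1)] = 2*(27*g^2 + 55*g - 3)/(81*g^4 + 18*g^2 + 1)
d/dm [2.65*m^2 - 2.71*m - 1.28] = 5.3*m - 2.71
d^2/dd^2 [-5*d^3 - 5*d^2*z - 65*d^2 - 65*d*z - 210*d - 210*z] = -30*d - 10*z - 130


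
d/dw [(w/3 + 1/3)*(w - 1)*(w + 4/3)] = w^2 + 8*w/9 - 1/3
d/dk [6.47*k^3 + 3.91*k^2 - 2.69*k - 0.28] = 19.41*k^2 + 7.82*k - 2.69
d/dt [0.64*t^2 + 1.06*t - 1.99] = 1.28*t + 1.06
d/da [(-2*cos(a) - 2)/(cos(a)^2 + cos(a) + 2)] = 2*(sin(a)^2 - 2*cos(a))*sin(a)/(cos(a)^2 + cos(a) + 2)^2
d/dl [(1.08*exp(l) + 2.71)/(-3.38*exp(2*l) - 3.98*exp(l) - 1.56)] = (3.6504*exp(2*l) + 18.3196*exp(l) + 9.101)*exp(l)/(11.4244*exp(4*l) + 26.9048*exp(3*l) + 26.386*exp(2*l) + 12.4176*exp(l) + 2.4336)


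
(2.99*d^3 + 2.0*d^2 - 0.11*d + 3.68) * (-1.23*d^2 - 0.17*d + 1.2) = -3.6777*d^5 - 2.9683*d^4 + 3.3833*d^3 - 2.1077*d^2 - 0.7576*d + 4.416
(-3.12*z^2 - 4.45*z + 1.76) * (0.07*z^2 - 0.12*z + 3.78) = -0.2184*z^4 + 0.0629*z^3 - 11.1364*z^2 - 17.0322*z + 6.6528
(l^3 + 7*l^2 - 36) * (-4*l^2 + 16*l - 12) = -4*l^5 - 12*l^4 + 100*l^3 + 60*l^2 - 576*l + 432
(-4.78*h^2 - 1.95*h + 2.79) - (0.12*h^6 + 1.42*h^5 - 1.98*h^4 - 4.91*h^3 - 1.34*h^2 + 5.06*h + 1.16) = -0.12*h^6 - 1.42*h^5 + 1.98*h^4 + 4.91*h^3 - 3.44*h^2 - 7.01*h + 1.63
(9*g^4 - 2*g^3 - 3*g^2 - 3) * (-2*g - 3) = -18*g^5 - 23*g^4 + 12*g^3 + 9*g^2 + 6*g + 9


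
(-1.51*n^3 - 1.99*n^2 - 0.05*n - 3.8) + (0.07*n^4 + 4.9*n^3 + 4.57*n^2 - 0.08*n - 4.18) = 0.07*n^4 + 3.39*n^3 + 2.58*n^2 - 0.13*n - 7.98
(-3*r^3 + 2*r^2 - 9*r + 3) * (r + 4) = -3*r^4 - 10*r^3 - r^2 - 33*r + 12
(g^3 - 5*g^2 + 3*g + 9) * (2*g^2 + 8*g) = 2*g^5 - 2*g^4 - 34*g^3 + 42*g^2 + 72*g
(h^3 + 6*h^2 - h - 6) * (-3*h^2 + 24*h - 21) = -3*h^5 + 6*h^4 + 126*h^3 - 132*h^2 - 123*h + 126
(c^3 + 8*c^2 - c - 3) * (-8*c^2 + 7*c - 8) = -8*c^5 - 57*c^4 + 56*c^3 - 47*c^2 - 13*c + 24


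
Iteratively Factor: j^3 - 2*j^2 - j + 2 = (j + 1)*(j^2 - 3*j + 2) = (j - 2)*(j + 1)*(j - 1)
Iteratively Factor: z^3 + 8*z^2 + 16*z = (z)*(z^2 + 8*z + 16) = z*(z + 4)*(z + 4)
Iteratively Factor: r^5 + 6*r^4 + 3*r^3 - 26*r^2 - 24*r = (r + 4)*(r^4 + 2*r^3 - 5*r^2 - 6*r) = r*(r + 4)*(r^3 + 2*r^2 - 5*r - 6) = r*(r + 3)*(r + 4)*(r^2 - r - 2) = r*(r - 2)*(r + 3)*(r + 4)*(r + 1)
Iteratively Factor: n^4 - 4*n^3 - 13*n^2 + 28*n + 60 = (n - 5)*(n^3 + n^2 - 8*n - 12) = (n - 5)*(n - 3)*(n^2 + 4*n + 4) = (n - 5)*(n - 3)*(n + 2)*(n + 2)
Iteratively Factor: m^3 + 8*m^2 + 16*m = (m + 4)*(m^2 + 4*m) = (m + 4)^2*(m)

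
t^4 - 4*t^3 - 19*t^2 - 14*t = t*(t - 7)*(t + 1)*(t + 2)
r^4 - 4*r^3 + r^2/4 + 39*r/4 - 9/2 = (r - 3)*(r - 2)*(r - 1/2)*(r + 3/2)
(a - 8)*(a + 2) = a^2 - 6*a - 16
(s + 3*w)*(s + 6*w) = s^2 + 9*s*w + 18*w^2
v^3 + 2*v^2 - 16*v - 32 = (v - 4)*(v + 2)*(v + 4)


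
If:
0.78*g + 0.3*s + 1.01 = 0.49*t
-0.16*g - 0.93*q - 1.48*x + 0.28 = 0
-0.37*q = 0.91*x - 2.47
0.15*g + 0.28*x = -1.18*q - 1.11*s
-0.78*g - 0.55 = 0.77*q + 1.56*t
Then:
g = -1.49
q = -10.66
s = 9.75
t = 5.65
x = 7.05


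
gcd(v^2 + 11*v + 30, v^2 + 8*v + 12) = v + 6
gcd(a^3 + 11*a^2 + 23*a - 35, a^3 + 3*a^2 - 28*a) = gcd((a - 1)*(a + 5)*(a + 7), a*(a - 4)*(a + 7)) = a + 7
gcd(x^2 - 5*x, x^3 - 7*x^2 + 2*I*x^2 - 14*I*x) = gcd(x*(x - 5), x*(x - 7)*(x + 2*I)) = x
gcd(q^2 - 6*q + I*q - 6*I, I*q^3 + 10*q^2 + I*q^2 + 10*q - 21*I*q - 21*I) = 1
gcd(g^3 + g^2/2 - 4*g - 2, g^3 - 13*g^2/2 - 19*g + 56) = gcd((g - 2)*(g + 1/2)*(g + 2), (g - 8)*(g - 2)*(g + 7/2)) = g - 2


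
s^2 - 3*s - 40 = (s - 8)*(s + 5)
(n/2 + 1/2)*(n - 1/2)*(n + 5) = n^3/2 + 11*n^2/4 + n - 5/4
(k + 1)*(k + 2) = k^2 + 3*k + 2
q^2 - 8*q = q*(q - 8)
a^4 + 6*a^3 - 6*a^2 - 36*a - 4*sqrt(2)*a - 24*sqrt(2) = (a + 6)*(a - 2*sqrt(2))*(a + sqrt(2))^2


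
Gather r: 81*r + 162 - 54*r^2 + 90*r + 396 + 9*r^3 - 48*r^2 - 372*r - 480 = 9*r^3 - 102*r^2 - 201*r + 78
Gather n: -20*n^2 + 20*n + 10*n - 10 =-20*n^2 + 30*n - 10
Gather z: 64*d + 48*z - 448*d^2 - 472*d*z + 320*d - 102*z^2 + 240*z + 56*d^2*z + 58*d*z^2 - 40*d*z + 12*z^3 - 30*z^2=-448*d^2 + 384*d + 12*z^3 + z^2*(58*d - 132) + z*(56*d^2 - 512*d + 288)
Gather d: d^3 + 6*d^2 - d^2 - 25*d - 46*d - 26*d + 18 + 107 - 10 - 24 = d^3 + 5*d^2 - 97*d + 91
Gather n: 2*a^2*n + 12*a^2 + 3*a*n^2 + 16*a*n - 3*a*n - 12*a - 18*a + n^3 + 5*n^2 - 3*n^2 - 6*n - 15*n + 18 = 12*a^2 - 30*a + n^3 + n^2*(3*a + 2) + n*(2*a^2 + 13*a - 21) + 18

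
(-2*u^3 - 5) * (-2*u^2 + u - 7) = 4*u^5 - 2*u^4 + 14*u^3 + 10*u^2 - 5*u + 35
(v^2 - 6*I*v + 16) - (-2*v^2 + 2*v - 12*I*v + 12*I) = 3*v^2 - 2*v + 6*I*v + 16 - 12*I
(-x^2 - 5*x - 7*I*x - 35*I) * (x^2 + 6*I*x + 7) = -x^4 - 5*x^3 - 13*I*x^3 + 35*x^2 - 65*I*x^2 + 175*x - 49*I*x - 245*I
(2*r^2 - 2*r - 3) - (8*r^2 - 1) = -6*r^2 - 2*r - 2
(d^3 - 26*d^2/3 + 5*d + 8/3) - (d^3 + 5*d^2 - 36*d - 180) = -41*d^2/3 + 41*d + 548/3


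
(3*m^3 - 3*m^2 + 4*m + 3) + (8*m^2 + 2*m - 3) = 3*m^3 + 5*m^2 + 6*m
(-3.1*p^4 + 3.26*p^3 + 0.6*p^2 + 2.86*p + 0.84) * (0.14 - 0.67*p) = 2.077*p^5 - 2.6182*p^4 + 0.0544*p^3 - 1.8322*p^2 - 0.1624*p + 0.1176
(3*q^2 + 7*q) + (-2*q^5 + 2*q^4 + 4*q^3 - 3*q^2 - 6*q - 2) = -2*q^5 + 2*q^4 + 4*q^3 + q - 2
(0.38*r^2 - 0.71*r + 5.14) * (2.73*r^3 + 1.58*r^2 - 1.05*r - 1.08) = 1.0374*r^5 - 1.3379*r^4 + 12.5114*r^3 + 8.4563*r^2 - 4.6302*r - 5.5512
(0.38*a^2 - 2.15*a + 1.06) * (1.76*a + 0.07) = 0.6688*a^3 - 3.7574*a^2 + 1.7151*a + 0.0742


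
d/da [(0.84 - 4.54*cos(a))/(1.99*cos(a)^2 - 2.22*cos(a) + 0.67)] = (-9.0346*cos(a)^2 + 3.3432*cos(a) + 1.177)*sin(a)/(3.9601*cos(a)^4 - 8.8356*cos(a)^3 + 7.595*cos(a)^2 - 2.9748*cos(a) + 0.4489)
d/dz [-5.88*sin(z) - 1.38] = -5.88*cos(z)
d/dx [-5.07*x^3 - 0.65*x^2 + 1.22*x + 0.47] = -15.21*x^2 - 1.3*x + 1.22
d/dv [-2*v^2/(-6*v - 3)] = 4*v*(v + 1)/(3*(4*v^2 + 4*v + 1))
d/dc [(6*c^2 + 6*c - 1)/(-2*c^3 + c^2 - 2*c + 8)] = 2*(6*c^4 + 12*c^3 - 12*c^2 + 49*c + 23)/(4*c^6 - 4*c^5 + 9*c^4 - 36*c^3 + 20*c^2 - 32*c + 64)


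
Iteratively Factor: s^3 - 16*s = (s)*(s^2 - 16) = s*(s + 4)*(s - 4)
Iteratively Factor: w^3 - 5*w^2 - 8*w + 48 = (w - 4)*(w^2 - w - 12) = (w - 4)^2*(w + 3)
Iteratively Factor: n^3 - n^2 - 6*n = (n + 2)*(n^2 - 3*n) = n*(n + 2)*(n - 3)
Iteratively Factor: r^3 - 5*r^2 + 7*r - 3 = (r - 3)*(r^2 - 2*r + 1) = (r - 3)*(r - 1)*(r - 1)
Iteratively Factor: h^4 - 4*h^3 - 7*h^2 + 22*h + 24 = (h - 4)*(h^3 - 7*h - 6) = (h - 4)*(h + 1)*(h^2 - h - 6) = (h - 4)*(h - 3)*(h + 1)*(h + 2)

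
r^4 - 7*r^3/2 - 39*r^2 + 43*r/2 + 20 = (r - 8)*(r - 1)*(r + 1/2)*(r + 5)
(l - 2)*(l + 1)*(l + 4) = l^3 + 3*l^2 - 6*l - 8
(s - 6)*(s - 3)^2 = s^3 - 12*s^2 + 45*s - 54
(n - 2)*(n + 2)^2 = n^3 + 2*n^2 - 4*n - 8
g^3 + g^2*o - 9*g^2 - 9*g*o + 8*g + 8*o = (g - 8)*(g - 1)*(g + o)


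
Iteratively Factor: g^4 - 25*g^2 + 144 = (g + 3)*(g^3 - 3*g^2 - 16*g + 48) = (g - 3)*(g + 3)*(g^2 - 16) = (g - 3)*(g + 3)*(g + 4)*(g - 4)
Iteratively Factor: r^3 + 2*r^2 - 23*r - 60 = (r + 3)*(r^2 - r - 20) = (r - 5)*(r + 3)*(r + 4)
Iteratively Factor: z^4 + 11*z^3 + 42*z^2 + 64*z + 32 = (z + 2)*(z^3 + 9*z^2 + 24*z + 16) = (z + 1)*(z + 2)*(z^2 + 8*z + 16) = (z + 1)*(z + 2)*(z + 4)*(z + 4)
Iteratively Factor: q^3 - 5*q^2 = (q)*(q^2 - 5*q) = q^2*(q - 5)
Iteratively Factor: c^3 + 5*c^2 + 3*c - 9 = (c + 3)*(c^2 + 2*c - 3) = (c + 3)^2*(c - 1)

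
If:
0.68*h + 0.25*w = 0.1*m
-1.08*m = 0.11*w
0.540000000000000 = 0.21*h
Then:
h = 2.57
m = 0.68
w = -6.72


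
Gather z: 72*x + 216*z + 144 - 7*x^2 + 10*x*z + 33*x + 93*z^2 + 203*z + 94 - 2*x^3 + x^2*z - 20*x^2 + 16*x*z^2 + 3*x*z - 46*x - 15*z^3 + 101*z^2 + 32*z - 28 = -2*x^3 - 27*x^2 + 59*x - 15*z^3 + z^2*(16*x + 194) + z*(x^2 + 13*x + 451) + 210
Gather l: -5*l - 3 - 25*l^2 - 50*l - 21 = -25*l^2 - 55*l - 24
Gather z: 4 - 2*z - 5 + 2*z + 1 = 0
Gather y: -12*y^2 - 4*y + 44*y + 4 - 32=-12*y^2 + 40*y - 28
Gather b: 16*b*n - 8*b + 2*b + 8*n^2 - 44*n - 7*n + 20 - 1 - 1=b*(16*n - 6) + 8*n^2 - 51*n + 18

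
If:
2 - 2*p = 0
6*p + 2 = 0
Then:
No Solution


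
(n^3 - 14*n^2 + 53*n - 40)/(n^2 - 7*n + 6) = (n^2 - 13*n + 40)/(n - 6)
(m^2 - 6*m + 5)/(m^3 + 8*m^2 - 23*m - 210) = (m - 1)/(m^2 + 13*m + 42)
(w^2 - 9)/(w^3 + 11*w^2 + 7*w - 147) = (w + 3)/(w^2 + 14*w + 49)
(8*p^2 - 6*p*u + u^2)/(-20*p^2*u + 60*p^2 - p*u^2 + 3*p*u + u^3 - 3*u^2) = (-8*p^2 + 6*p*u - u^2)/(20*p^2*u - 60*p^2 + p*u^2 - 3*p*u - u^3 + 3*u^2)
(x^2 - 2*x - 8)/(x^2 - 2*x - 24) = (-x^2 + 2*x + 8)/(-x^2 + 2*x + 24)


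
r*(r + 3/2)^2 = r^3 + 3*r^2 + 9*r/4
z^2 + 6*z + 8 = (z + 2)*(z + 4)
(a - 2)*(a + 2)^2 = a^3 + 2*a^2 - 4*a - 8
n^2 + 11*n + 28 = (n + 4)*(n + 7)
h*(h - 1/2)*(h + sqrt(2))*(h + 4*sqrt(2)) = h^4 - h^3/2 + 5*sqrt(2)*h^3 - 5*sqrt(2)*h^2/2 + 8*h^2 - 4*h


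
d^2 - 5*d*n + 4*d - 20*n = (d + 4)*(d - 5*n)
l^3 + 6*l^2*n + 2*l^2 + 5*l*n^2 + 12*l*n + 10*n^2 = (l + 2)*(l + n)*(l + 5*n)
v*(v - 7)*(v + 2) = v^3 - 5*v^2 - 14*v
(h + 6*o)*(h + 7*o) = h^2 + 13*h*o + 42*o^2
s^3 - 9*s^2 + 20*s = s*(s - 5)*(s - 4)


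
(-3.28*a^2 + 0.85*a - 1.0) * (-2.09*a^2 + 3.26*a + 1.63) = 6.8552*a^4 - 12.4693*a^3 - 0.485399999999999*a^2 - 1.8745*a - 1.63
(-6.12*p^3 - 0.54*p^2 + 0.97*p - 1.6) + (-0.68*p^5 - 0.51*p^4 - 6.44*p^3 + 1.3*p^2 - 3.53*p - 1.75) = -0.68*p^5 - 0.51*p^4 - 12.56*p^3 + 0.76*p^2 - 2.56*p - 3.35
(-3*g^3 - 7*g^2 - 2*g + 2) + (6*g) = -3*g^3 - 7*g^2 + 4*g + 2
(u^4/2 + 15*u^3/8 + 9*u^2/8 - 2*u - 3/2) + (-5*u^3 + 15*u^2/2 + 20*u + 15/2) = u^4/2 - 25*u^3/8 + 69*u^2/8 + 18*u + 6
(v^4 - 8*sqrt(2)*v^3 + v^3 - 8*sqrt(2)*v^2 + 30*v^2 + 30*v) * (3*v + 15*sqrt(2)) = 3*v^5 - 9*sqrt(2)*v^4 + 3*v^4 - 150*v^3 - 9*sqrt(2)*v^3 - 150*v^2 + 450*sqrt(2)*v^2 + 450*sqrt(2)*v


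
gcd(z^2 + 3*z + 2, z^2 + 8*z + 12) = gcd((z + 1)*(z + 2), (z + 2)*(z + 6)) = z + 2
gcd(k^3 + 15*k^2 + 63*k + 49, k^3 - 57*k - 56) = k^2 + 8*k + 7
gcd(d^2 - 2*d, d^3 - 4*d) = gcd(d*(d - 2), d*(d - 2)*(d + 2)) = d^2 - 2*d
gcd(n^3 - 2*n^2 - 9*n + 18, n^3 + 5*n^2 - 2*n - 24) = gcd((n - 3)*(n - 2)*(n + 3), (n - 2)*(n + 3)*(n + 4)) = n^2 + n - 6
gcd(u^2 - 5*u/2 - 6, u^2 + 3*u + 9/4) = u + 3/2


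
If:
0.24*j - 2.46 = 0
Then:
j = 10.25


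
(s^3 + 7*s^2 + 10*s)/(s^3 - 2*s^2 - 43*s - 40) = s*(s + 2)/(s^2 - 7*s - 8)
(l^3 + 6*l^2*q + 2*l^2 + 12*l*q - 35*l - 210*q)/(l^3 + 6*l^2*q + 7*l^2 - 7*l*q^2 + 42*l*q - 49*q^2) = (-l^2 - 6*l*q + 5*l + 30*q)/(-l^2 - 6*l*q + 7*q^2)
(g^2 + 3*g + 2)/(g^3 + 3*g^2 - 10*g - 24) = (g + 1)/(g^2 + g - 12)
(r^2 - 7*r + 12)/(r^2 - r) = (r^2 - 7*r + 12)/(r*(r - 1))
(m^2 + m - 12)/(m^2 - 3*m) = (m + 4)/m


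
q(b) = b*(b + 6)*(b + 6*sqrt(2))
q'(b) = b*(b + 6) + b*(b + 6*sqrt(2)) + (b + 6)*(b + 6*sqrt(2)) = 3*b^2 + 12*b + 12*sqrt(2)*b + 36*sqrt(2)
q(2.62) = 250.81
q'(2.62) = 147.41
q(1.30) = 92.86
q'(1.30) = 93.64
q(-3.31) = -46.08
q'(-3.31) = -12.11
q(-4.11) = -33.99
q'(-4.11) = -17.48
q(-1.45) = -46.42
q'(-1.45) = 15.21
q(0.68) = 41.63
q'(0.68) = 72.00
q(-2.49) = -52.40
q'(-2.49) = -2.62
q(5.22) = 802.70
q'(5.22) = 283.88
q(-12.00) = -253.06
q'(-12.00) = 135.26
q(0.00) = 0.00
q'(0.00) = 50.91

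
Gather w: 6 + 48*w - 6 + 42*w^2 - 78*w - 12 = 42*w^2 - 30*w - 12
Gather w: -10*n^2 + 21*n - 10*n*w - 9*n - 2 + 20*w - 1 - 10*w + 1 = -10*n^2 + 12*n + w*(10 - 10*n) - 2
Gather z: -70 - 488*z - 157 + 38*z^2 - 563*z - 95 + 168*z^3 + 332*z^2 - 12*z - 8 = 168*z^3 + 370*z^2 - 1063*z - 330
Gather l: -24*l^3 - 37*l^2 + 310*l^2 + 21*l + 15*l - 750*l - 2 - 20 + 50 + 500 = -24*l^3 + 273*l^2 - 714*l + 528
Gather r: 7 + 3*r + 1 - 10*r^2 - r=-10*r^2 + 2*r + 8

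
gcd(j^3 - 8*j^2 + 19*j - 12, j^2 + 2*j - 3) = j - 1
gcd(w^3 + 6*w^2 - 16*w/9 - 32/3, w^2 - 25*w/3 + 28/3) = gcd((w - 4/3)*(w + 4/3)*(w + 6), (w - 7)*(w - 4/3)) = w - 4/3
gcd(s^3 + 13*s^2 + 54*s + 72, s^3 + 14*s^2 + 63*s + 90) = s^2 + 9*s + 18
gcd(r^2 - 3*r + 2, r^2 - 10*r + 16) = r - 2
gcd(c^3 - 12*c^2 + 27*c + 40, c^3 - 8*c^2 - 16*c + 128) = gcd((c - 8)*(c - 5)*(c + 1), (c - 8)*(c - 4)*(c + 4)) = c - 8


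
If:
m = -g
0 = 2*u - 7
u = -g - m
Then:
No Solution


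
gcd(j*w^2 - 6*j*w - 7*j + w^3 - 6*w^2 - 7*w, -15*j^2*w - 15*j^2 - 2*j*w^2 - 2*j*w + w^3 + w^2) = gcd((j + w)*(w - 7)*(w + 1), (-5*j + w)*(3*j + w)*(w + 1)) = w + 1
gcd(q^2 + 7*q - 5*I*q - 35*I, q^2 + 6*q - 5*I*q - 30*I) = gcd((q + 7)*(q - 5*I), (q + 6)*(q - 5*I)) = q - 5*I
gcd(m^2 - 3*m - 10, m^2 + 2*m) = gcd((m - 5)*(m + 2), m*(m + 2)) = m + 2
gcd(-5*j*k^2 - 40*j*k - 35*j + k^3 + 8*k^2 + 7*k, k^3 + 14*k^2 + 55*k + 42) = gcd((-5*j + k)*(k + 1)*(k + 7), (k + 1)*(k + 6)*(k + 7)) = k^2 + 8*k + 7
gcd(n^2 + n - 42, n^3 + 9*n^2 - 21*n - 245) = n + 7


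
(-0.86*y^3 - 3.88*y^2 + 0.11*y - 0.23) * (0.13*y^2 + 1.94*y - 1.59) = -0.1118*y^5 - 2.1728*y^4 - 6.1455*y^3 + 6.3527*y^2 - 0.6211*y + 0.3657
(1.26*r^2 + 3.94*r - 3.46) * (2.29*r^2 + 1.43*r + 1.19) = 2.8854*r^4 + 10.8244*r^3 - 0.789800000000001*r^2 - 0.2592*r - 4.1174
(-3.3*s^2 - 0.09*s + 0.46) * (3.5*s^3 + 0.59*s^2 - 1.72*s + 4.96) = -11.55*s^5 - 2.262*s^4 + 7.2329*s^3 - 15.9418*s^2 - 1.2376*s + 2.2816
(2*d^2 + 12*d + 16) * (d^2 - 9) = 2*d^4 + 12*d^3 - 2*d^2 - 108*d - 144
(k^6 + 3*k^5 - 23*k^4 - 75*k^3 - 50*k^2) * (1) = k^6 + 3*k^5 - 23*k^4 - 75*k^3 - 50*k^2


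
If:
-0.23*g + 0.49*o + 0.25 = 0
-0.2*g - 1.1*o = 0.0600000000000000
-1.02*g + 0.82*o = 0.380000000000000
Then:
No Solution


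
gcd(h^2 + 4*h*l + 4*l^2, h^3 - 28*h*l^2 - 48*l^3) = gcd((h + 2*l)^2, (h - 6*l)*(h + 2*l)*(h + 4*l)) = h + 2*l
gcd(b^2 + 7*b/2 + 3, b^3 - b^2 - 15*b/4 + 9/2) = b + 2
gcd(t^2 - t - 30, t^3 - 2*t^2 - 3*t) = 1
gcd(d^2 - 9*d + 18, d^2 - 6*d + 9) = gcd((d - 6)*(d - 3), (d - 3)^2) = d - 3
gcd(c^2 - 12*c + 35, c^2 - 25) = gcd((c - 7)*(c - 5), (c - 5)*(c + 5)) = c - 5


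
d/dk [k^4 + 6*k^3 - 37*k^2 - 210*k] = 4*k^3 + 18*k^2 - 74*k - 210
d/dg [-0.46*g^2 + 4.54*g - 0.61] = 4.54 - 0.92*g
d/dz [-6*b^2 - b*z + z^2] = -b + 2*z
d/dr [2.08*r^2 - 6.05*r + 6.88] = 4.16*r - 6.05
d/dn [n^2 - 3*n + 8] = 2*n - 3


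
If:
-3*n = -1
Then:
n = 1/3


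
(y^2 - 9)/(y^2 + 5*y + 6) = (y - 3)/(y + 2)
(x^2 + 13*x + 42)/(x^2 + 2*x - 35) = (x + 6)/(x - 5)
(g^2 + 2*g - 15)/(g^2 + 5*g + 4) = (g^2 + 2*g - 15)/(g^2 + 5*g + 4)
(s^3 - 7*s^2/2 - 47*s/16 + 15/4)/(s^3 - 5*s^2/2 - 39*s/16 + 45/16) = (s - 4)/(s - 3)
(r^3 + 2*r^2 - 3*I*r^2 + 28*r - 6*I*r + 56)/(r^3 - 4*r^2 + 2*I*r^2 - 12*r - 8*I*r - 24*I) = (r^2 - 3*I*r + 28)/(r^2 + 2*r*(-3 + I) - 12*I)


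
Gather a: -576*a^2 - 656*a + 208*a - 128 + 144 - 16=-576*a^2 - 448*a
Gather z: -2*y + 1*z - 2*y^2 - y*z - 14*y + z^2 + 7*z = -2*y^2 - 16*y + z^2 + z*(8 - y)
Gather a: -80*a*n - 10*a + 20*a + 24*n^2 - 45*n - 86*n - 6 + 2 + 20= a*(10 - 80*n) + 24*n^2 - 131*n + 16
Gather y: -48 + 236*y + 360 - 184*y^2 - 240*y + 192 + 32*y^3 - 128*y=32*y^3 - 184*y^2 - 132*y + 504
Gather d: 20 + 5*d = 5*d + 20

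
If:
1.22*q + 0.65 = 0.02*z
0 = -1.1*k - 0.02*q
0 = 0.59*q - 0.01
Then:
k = -0.00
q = 0.02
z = 33.53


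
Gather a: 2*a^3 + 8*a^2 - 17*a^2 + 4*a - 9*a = 2*a^3 - 9*a^2 - 5*a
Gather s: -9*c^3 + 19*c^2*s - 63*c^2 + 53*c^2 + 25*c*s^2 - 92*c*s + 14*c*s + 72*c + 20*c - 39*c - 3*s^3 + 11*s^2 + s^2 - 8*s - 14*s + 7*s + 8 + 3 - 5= -9*c^3 - 10*c^2 + 53*c - 3*s^3 + s^2*(25*c + 12) + s*(19*c^2 - 78*c - 15) + 6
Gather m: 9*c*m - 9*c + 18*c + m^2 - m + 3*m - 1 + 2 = 9*c + m^2 + m*(9*c + 2) + 1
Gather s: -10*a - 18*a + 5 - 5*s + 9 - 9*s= -28*a - 14*s + 14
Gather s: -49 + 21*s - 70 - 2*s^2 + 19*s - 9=-2*s^2 + 40*s - 128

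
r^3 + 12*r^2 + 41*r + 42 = (r + 2)*(r + 3)*(r + 7)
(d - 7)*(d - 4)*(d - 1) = d^3 - 12*d^2 + 39*d - 28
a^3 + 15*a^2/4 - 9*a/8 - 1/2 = (a - 1/2)*(a + 1/4)*(a + 4)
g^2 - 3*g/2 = g*(g - 3/2)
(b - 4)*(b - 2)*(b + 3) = b^3 - 3*b^2 - 10*b + 24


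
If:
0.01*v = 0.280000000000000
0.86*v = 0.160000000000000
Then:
No Solution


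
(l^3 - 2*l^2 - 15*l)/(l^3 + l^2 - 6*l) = (l - 5)/(l - 2)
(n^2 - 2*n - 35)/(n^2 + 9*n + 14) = (n^2 - 2*n - 35)/(n^2 + 9*n + 14)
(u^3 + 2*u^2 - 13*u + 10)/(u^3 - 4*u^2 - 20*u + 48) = (u^2 + 4*u - 5)/(u^2 - 2*u - 24)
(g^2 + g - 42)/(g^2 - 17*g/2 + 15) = 2*(g + 7)/(2*g - 5)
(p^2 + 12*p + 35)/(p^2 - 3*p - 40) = (p + 7)/(p - 8)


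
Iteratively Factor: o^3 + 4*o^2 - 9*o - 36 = (o - 3)*(o^2 + 7*o + 12) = (o - 3)*(o + 4)*(o + 3)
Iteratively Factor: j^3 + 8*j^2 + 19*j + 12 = (j + 4)*(j^2 + 4*j + 3) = (j + 3)*(j + 4)*(j + 1)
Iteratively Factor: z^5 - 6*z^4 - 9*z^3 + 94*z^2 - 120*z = (z - 2)*(z^4 - 4*z^3 - 17*z^2 + 60*z) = z*(z - 2)*(z^3 - 4*z^2 - 17*z + 60) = z*(z - 2)*(z + 4)*(z^2 - 8*z + 15) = z*(z - 3)*(z - 2)*(z + 4)*(z - 5)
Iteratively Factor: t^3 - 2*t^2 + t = (t - 1)*(t^2 - t) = t*(t - 1)*(t - 1)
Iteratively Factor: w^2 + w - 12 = (w + 4)*(w - 3)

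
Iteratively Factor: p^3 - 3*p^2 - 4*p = (p - 4)*(p^2 + p) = p*(p - 4)*(p + 1)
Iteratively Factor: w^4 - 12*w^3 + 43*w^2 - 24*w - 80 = (w - 5)*(w^3 - 7*w^2 + 8*w + 16) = (w - 5)*(w - 4)*(w^2 - 3*w - 4) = (w - 5)*(w - 4)^2*(w + 1)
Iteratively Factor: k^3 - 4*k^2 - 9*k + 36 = (k - 4)*(k^2 - 9) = (k - 4)*(k + 3)*(k - 3)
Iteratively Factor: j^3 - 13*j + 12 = (j + 4)*(j^2 - 4*j + 3) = (j - 1)*(j + 4)*(j - 3)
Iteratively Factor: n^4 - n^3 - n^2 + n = (n + 1)*(n^3 - 2*n^2 + n) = n*(n + 1)*(n^2 - 2*n + 1) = n*(n - 1)*(n + 1)*(n - 1)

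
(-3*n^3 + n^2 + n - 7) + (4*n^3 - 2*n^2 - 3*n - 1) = n^3 - n^2 - 2*n - 8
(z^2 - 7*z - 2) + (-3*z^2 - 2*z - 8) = -2*z^2 - 9*z - 10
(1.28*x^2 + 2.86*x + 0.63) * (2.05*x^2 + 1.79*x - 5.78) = 2.624*x^4 + 8.1542*x^3 - 0.987500000000001*x^2 - 15.4031*x - 3.6414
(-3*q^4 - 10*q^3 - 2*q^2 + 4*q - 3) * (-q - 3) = 3*q^5 + 19*q^4 + 32*q^3 + 2*q^2 - 9*q + 9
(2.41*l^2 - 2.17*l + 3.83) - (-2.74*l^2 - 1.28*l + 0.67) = 5.15*l^2 - 0.89*l + 3.16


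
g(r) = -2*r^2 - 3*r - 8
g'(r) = -4*r - 3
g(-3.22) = -19.08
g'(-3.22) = 9.88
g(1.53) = -17.27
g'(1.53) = -9.12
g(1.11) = -13.79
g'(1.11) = -7.44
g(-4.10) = -29.32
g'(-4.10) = 13.40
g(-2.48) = -12.86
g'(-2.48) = 6.92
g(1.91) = -21.03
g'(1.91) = -10.64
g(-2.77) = -15.04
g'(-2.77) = 8.08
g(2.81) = -32.22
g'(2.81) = -14.24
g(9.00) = -197.00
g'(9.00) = -39.00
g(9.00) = -197.00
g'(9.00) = -39.00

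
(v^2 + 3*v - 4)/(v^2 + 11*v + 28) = (v - 1)/(v + 7)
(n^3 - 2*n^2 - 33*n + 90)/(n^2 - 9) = (n^2 + n - 30)/(n + 3)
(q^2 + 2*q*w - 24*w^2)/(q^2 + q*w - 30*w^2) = (q - 4*w)/(q - 5*w)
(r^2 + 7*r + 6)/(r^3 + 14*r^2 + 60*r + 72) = (r + 1)/(r^2 + 8*r + 12)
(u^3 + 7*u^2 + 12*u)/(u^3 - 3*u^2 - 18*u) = (u + 4)/(u - 6)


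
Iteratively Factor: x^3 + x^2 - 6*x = (x)*(x^2 + x - 6) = x*(x - 2)*(x + 3)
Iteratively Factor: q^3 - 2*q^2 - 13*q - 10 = (q - 5)*(q^2 + 3*q + 2) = (q - 5)*(q + 1)*(q + 2)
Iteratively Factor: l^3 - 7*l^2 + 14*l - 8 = (l - 1)*(l^2 - 6*l + 8) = (l - 4)*(l - 1)*(l - 2)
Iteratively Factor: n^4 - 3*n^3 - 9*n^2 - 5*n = (n - 5)*(n^3 + 2*n^2 + n) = (n - 5)*(n + 1)*(n^2 + n) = n*(n - 5)*(n + 1)*(n + 1)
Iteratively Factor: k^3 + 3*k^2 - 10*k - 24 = (k + 2)*(k^2 + k - 12) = (k + 2)*(k + 4)*(k - 3)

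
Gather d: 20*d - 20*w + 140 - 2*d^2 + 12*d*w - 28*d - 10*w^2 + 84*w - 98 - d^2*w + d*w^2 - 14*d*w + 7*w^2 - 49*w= d^2*(-w - 2) + d*(w^2 - 2*w - 8) - 3*w^2 + 15*w + 42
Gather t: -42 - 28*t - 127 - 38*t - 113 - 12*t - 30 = -78*t - 312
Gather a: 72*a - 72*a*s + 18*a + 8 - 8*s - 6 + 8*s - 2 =a*(90 - 72*s)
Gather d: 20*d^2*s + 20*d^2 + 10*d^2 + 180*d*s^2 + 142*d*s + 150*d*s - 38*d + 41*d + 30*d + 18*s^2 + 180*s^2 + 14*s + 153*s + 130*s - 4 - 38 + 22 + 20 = d^2*(20*s + 30) + d*(180*s^2 + 292*s + 33) + 198*s^2 + 297*s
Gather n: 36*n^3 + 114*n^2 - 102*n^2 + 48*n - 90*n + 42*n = 36*n^3 + 12*n^2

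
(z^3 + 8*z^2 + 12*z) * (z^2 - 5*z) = z^5 + 3*z^4 - 28*z^3 - 60*z^2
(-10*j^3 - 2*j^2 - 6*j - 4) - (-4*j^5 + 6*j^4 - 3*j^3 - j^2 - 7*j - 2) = 4*j^5 - 6*j^4 - 7*j^3 - j^2 + j - 2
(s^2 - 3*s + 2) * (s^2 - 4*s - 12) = s^4 - 7*s^3 + 2*s^2 + 28*s - 24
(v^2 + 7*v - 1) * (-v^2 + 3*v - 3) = -v^4 - 4*v^3 + 19*v^2 - 24*v + 3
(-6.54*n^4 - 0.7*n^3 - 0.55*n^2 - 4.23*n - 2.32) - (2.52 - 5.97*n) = -6.54*n^4 - 0.7*n^3 - 0.55*n^2 + 1.74*n - 4.84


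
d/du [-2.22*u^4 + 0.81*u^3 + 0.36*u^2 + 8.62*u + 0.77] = -8.88*u^3 + 2.43*u^2 + 0.72*u + 8.62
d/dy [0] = 0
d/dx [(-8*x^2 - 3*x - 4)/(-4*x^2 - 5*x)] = 4*(7*x^2 - 8*x - 5)/(x^2*(16*x^2 + 40*x + 25))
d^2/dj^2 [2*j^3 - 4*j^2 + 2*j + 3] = 12*j - 8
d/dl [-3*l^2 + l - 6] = 1 - 6*l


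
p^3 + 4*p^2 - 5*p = p*(p - 1)*(p + 5)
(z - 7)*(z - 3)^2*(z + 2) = z^4 - 11*z^3 + 25*z^2 + 39*z - 126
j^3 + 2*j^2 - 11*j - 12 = (j - 3)*(j + 1)*(j + 4)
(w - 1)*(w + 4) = w^2 + 3*w - 4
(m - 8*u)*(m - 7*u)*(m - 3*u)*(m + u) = m^4 - 17*m^3*u + 83*m^2*u^2 - 67*m*u^3 - 168*u^4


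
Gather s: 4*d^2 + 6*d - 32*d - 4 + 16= 4*d^2 - 26*d + 12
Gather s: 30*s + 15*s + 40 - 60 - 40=45*s - 60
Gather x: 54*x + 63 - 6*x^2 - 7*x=-6*x^2 + 47*x + 63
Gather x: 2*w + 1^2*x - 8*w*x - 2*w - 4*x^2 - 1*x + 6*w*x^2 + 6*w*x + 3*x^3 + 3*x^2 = -2*w*x + 3*x^3 + x^2*(6*w - 1)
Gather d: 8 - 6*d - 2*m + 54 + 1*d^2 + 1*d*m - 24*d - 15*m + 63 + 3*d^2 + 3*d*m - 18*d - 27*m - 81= 4*d^2 + d*(4*m - 48) - 44*m + 44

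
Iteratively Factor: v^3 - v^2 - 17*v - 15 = (v + 1)*(v^2 - 2*v - 15) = (v - 5)*(v + 1)*(v + 3)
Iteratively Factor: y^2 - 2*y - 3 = (y - 3)*(y + 1)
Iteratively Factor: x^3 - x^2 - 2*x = (x - 2)*(x^2 + x) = x*(x - 2)*(x + 1)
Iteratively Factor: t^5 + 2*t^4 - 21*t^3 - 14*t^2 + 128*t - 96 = (t + 4)*(t^4 - 2*t^3 - 13*t^2 + 38*t - 24) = (t - 3)*(t + 4)*(t^3 + t^2 - 10*t + 8) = (t - 3)*(t - 2)*(t + 4)*(t^2 + 3*t - 4) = (t - 3)*(t - 2)*(t - 1)*(t + 4)*(t + 4)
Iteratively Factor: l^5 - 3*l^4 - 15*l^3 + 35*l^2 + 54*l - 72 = (l + 3)*(l^4 - 6*l^3 + 3*l^2 + 26*l - 24) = (l - 4)*(l + 3)*(l^3 - 2*l^2 - 5*l + 6) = (l - 4)*(l - 1)*(l + 3)*(l^2 - l - 6) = (l - 4)*(l - 3)*(l - 1)*(l + 3)*(l + 2)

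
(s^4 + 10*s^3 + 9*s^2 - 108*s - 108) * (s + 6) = s^5 + 16*s^4 + 69*s^3 - 54*s^2 - 756*s - 648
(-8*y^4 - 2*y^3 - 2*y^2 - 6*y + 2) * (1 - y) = 8*y^5 - 6*y^4 + 4*y^2 - 8*y + 2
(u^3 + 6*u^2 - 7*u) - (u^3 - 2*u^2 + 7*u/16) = 8*u^2 - 119*u/16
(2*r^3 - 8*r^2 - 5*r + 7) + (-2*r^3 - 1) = -8*r^2 - 5*r + 6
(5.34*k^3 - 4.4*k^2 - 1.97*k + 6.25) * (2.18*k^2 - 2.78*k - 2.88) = 11.6412*k^5 - 24.4372*k^4 - 7.4418*k^3 + 31.7736*k^2 - 11.7014*k - 18.0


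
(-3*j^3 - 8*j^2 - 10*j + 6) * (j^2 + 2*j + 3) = -3*j^5 - 14*j^4 - 35*j^3 - 38*j^2 - 18*j + 18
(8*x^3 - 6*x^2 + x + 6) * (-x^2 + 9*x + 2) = -8*x^5 + 78*x^4 - 39*x^3 - 9*x^2 + 56*x + 12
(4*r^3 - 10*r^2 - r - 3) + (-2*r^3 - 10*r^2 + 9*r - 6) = 2*r^3 - 20*r^2 + 8*r - 9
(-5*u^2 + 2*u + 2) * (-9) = 45*u^2 - 18*u - 18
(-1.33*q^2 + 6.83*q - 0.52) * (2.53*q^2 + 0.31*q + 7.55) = -3.3649*q^4 + 16.8676*q^3 - 9.2398*q^2 + 51.4053*q - 3.926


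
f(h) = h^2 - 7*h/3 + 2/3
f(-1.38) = 5.79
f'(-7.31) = -16.95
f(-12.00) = 172.67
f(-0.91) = 3.62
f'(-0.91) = -4.15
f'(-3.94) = -10.21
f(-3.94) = 25.38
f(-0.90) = 3.58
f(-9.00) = 102.67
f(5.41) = 17.31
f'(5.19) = 8.05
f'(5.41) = 8.49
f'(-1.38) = -5.09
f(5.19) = 15.49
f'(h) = 2*h - 7/3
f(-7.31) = 71.16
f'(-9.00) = -20.33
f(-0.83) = 3.29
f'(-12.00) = -26.33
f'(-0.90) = -4.13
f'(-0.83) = -3.99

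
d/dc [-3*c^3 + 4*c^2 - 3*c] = -9*c^2 + 8*c - 3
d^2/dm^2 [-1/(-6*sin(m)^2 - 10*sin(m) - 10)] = (-36*sin(m)^4 - 45*sin(m)^3 + 89*sin(m)^2 + 115*sin(m) + 20)/(2*(3*sin(m)^2 + 5*sin(m) + 5)^3)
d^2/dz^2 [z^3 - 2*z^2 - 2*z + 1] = 6*z - 4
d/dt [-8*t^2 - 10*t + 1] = -16*t - 10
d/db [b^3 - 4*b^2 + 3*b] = 3*b^2 - 8*b + 3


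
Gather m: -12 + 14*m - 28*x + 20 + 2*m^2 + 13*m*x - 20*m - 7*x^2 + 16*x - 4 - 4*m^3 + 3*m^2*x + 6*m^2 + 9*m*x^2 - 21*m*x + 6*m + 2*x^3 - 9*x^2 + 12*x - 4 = -4*m^3 + m^2*(3*x + 8) + m*(9*x^2 - 8*x) + 2*x^3 - 16*x^2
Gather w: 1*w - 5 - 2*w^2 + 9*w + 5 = -2*w^2 + 10*w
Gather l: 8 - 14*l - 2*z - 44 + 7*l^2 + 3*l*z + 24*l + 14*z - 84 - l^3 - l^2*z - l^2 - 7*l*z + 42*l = -l^3 + l^2*(6 - z) + l*(52 - 4*z) + 12*z - 120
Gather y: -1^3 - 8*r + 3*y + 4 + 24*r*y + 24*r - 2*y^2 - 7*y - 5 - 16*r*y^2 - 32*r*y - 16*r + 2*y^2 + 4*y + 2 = -16*r*y^2 - 8*r*y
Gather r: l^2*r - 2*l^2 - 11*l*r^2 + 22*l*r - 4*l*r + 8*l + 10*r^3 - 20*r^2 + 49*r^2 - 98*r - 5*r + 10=-2*l^2 + 8*l + 10*r^3 + r^2*(29 - 11*l) + r*(l^2 + 18*l - 103) + 10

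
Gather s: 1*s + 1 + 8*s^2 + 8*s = 8*s^2 + 9*s + 1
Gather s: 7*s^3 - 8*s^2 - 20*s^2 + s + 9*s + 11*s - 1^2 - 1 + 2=7*s^3 - 28*s^2 + 21*s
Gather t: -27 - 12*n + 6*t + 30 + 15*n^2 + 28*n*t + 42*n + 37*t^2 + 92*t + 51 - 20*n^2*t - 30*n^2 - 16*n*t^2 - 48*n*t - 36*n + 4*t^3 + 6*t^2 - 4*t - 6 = -15*n^2 - 6*n + 4*t^3 + t^2*(43 - 16*n) + t*(-20*n^2 - 20*n + 94) + 48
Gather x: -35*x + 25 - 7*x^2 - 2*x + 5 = -7*x^2 - 37*x + 30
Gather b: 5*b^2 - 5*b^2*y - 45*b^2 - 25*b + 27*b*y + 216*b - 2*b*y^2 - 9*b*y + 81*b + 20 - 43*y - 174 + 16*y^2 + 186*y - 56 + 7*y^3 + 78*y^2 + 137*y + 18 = b^2*(-5*y - 40) + b*(-2*y^2 + 18*y + 272) + 7*y^3 + 94*y^2 + 280*y - 192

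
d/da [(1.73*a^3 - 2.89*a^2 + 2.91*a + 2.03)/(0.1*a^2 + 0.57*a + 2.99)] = (0.173*a^4 + 1.9722*a^3 + 13.5798*a^2 - 17.6882*a + 7.5438)/(0.01*a^4 + 0.114*a^3 + 0.9229*a^2 + 3.4086*a + 8.9401)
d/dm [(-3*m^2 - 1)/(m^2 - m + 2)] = (3*m^2 - 10*m - 1)/(m^4 - 2*m^3 + 5*m^2 - 4*m + 4)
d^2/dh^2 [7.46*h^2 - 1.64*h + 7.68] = 14.9200000000000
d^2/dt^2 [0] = 0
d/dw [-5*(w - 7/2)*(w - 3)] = 65/2 - 10*w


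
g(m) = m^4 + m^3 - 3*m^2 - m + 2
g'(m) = 4*m^3 + 3*m^2 - 6*m - 1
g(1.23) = 0.38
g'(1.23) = 3.60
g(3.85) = 230.46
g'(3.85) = 248.63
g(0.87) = 0.09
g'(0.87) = -1.32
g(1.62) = 3.65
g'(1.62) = 14.16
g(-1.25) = -0.95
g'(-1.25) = 3.38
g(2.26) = 22.05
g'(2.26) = 46.94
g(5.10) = 728.04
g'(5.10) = 577.03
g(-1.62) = -1.62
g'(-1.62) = -0.41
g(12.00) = 22022.00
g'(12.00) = 7271.00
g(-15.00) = 46592.00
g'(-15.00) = -12736.00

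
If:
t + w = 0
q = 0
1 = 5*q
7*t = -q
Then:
No Solution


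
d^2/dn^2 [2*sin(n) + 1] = -2*sin(n)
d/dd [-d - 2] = -1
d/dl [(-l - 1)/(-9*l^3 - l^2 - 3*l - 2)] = (9*l^3 + l^2 + 3*l - (l + 1)*(27*l^2 + 2*l + 3) + 2)/(9*l^3 + l^2 + 3*l + 2)^2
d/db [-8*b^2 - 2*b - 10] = -16*b - 2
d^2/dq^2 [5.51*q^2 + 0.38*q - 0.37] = 11.0200000000000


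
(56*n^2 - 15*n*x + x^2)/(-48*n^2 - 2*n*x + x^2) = (-7*n + x)/(6*n + x)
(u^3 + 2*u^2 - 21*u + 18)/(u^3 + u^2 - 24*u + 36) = (u - 1)/(u - 2)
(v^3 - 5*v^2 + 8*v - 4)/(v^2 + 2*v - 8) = (v^2 - 3*v + 2)/(v + 4)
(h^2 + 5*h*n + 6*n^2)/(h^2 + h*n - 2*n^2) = (h + 3*n)/(h - n)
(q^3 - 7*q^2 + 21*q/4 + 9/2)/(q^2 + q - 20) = (q^3 - 7*q^2 + 21*q/4 + 9/2)/(q^2 + q - 20)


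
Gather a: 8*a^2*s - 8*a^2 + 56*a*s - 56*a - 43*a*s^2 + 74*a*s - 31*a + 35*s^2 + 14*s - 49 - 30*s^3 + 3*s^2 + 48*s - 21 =a^2*(8*s - 8) + a*(-43*s^2 + 130*s - 87) - 30*s^3 + 38*s^2 + 62*s - 70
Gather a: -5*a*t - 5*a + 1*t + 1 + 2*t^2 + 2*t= a*(-5*t - 5) + 2*t^2 + 3*t + 1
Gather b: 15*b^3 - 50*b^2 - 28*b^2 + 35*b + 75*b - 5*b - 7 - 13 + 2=15*b^3 - 78*b^2 + 105*b - 18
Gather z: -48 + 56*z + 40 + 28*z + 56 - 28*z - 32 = 56*z + 16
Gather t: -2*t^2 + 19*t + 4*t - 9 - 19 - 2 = -2*t^2 + 23*t - 30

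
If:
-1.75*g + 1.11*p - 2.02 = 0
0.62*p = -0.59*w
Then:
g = -0.603594470046083*w - 1.15428571428571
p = -0.951612903225806*w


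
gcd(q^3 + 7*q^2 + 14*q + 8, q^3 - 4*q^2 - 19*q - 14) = q^2 + 3*q + 2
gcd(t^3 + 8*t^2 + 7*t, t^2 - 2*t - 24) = 1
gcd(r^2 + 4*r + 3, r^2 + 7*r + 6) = r + 1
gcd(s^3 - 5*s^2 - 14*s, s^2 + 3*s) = s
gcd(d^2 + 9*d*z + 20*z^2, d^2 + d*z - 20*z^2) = d + 5*z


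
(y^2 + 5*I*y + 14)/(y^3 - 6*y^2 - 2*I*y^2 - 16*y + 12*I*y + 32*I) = (y + 7*I)/(y^2 - 6*y - 16)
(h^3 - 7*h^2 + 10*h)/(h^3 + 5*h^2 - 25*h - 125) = h*(h - 2)/(h^2 + 10*h + 25)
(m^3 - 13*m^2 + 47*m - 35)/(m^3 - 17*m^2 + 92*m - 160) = (m^2 - 8*m + 7)/(m^2 - 12*m + 32)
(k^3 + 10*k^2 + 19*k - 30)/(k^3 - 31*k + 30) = (k + 5)/(k - 5)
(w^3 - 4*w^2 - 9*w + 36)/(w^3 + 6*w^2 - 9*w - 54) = (w - 4)/(w + 6)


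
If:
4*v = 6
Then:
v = 3/2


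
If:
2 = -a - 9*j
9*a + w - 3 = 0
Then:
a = 1/3 - w/9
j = w/81 - 7/27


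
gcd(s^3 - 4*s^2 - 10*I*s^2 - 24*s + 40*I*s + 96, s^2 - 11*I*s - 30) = s - 6*I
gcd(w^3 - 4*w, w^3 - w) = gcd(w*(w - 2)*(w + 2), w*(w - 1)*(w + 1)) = w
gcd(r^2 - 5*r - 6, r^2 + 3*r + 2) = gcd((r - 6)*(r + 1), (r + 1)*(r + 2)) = r + 1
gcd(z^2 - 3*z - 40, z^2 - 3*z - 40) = z^2 - 3*z - 40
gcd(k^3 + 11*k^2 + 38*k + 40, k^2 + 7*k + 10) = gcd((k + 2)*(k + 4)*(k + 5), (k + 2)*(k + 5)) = k^2 + 7*k + 10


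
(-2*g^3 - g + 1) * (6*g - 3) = -12*g^4 + 6*g^3 - 6*g^2 + 9*g - 3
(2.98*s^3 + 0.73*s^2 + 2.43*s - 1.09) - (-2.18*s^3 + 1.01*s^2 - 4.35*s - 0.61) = 5.16*s^3 - 0.28*s^2 + 6.78*s - 0.48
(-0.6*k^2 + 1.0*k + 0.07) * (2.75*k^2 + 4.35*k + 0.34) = -1.65*k^4 + 0.14*k^3 + 4.3385*k^2 + 0.6445*k + 0.0238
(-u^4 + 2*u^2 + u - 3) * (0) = 0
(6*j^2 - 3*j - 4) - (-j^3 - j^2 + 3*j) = j^3 + 7*j^2 - 6*j - 4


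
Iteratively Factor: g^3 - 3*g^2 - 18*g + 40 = (g - 5)*(g^2 + 2*g - 8) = (g - 5)*(g - 2)*(g + 4)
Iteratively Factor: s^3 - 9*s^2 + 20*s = (s - 4)*(s^2 - 5*s) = (s - 5)*(s - 4)*(s)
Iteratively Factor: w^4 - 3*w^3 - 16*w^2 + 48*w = (w - 3)*(w^3 - 16*w) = w*(w - 3)*(w^2 - 16) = w*(w - 3)*(w + 4)*(w - 4)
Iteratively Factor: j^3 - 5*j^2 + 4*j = (j - 4)*(j^2 - j) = j*(j - 4)*(j - 1)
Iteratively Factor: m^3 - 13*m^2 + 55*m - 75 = (m - 5)*(m^2 - 8*m + 15) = (m - 5)^2*(m - 3)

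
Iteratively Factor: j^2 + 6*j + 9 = (j + 3)*(j + 3)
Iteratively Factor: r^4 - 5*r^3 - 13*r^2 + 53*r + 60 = (r - 4)*(r^3 - r^2 - 17*r - 15) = (r - 4)*(r + 1)*(r^2 - 2*r - 15) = (r - 4)*(r + 1)*(r + 3)*(r - 5)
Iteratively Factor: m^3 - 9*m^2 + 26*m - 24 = (m - 3)*(m^2 - 6*m + 8) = (m - 3)*(m - 2)*(m - 4)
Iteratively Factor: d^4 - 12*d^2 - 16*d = (d + 2)*(d^3 - 2*d^2 - 8*d) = (d + 2)^2*(d^2 - 4*d) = (d - 4)*(d + 2)^2*(d)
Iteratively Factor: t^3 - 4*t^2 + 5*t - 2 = (t - 1)*(t^2 - 3*t + 2) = (t - 2)*(t - 1)*(t - 1)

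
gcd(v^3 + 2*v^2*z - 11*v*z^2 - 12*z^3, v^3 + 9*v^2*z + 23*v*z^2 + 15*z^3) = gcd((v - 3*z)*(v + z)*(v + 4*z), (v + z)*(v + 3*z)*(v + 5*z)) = v + z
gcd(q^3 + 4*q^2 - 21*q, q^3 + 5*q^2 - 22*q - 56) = q + 7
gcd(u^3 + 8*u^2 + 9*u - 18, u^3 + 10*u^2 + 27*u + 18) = u^2 + 9*u + 18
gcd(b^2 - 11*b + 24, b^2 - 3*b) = b - 3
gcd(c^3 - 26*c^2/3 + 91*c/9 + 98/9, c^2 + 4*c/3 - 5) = 1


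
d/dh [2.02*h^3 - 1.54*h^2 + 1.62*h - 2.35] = 6.06*h^2 - 3.08*h + 1.62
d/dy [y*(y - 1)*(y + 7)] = 3*y^2 + 12*y - 7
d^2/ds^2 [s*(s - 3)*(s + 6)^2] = 6*s*(2*s + 9)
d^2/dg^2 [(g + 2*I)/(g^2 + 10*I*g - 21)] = 2*(4*(g + 2*I)*(g + 5*I)^2 - 3*(g + 4*I)*(g^2 + 10*I*g - 21))/(g^2 + 10*I*g - 21)^3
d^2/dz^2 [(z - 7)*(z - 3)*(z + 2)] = 6*z - 16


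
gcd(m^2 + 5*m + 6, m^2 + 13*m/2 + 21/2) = m + 3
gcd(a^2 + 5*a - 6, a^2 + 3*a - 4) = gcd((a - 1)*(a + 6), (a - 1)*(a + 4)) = a - 1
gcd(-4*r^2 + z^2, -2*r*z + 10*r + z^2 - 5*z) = -2*r + z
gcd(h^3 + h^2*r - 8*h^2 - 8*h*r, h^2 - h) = h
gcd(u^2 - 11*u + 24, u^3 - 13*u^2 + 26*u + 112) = u - 8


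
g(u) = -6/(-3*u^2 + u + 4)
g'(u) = -6*(6*u - 1)/(-3*u^2 + u + 4)^2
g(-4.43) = 0.10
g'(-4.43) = 0.05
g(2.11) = 0.83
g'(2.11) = -1.33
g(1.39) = 14.77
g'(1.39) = -266.78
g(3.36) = 0.23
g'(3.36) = -0.16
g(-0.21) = -1.64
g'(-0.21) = 1.01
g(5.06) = 0.09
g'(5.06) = -0.04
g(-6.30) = 0.05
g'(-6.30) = 0.02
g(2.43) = 0.53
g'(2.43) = -0.64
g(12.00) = 0.01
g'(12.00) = 0.00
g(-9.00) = 0.02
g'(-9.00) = 0.01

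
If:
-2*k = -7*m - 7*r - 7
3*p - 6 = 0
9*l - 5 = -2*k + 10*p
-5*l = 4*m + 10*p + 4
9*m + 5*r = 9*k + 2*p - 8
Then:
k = -2450/407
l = 1675/407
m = -18143/1628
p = 2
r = 13715/1628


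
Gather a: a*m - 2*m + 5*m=a*m + 3*m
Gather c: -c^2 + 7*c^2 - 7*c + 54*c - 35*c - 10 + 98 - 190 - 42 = 6*c^2 + 12*c - 144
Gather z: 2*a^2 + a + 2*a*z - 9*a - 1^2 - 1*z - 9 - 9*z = 2*a^2 - 8*a + z*(2*a - 10) - 10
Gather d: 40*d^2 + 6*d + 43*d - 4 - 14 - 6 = 40*d^2 + 49*d - 24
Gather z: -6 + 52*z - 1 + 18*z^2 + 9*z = 18*z^2 + 61*z - 7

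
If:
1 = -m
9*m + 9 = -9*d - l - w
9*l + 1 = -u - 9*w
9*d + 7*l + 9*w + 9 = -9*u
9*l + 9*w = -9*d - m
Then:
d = -1/72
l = -73/16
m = -1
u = -17/8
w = 75/16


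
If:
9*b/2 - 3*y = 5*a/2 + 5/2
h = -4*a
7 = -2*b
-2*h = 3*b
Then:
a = -21/16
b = -7/2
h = 21/4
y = -479/96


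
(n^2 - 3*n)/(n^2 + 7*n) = (n - 3)/(n + 7)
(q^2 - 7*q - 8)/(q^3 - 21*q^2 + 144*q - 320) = (q + 1)/(q^2 - 13*q + 40)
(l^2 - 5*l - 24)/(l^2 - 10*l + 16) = (l + 3)/(l - 2)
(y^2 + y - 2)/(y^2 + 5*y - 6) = (y + 2)/(y + 6)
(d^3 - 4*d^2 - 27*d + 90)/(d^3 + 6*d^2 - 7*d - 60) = (d - 6)/(d + 4)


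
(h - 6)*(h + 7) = h^2 + h - 42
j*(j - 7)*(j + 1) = j^3 - 6*j^2 - 7*j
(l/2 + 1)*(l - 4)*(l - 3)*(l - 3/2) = l^4/2 - 13*l^3/4 + 11*l^2/4 + 27*l/2 - 18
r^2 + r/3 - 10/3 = (r - 5/3)*(r + 2)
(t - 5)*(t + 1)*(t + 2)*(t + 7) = t^4 + 5*t^3 - 27*t^2 - 101*t - 70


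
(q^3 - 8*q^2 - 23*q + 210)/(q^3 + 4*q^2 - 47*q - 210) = (q - 6)/(q + 6)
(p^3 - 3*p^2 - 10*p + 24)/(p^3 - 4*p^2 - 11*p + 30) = (p - 4)/(p - 5)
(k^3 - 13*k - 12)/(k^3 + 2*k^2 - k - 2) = (k^2 - k - 12)/(k^2 + k - 2)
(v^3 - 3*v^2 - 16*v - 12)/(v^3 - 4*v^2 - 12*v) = (v + 1)/v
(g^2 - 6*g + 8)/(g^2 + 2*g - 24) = (g - 2)/(g + 6)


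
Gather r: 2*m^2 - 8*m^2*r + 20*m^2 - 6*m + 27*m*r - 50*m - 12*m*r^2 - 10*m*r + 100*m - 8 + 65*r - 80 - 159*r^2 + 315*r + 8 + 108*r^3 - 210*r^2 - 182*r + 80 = 22*m^2 + 44*m + 108*r^3 + r^2*(-12*m - 369) + r*(-8*m^2 + 17*m + 198)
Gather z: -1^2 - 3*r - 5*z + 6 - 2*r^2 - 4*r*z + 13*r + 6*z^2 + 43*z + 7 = -2*r^2 + 10*r + 6*z^2 + z*(38 - 4*r) + 12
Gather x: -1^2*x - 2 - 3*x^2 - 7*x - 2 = -3*x^2 - 8*x - 4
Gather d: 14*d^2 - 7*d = 14*d^2 - 7*d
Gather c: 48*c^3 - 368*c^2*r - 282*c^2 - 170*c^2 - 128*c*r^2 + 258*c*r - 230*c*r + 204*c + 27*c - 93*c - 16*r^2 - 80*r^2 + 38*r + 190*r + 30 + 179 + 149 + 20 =48*c^3 + c^2*(-368*r - 452) + c*(-128*r^2 + 28*r + 138) - 96*r^2 + 228*r + 378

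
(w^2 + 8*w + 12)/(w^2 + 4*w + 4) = (w + 6)/(w + 2)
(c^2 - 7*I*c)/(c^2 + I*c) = (c - 7*I)/(c + I)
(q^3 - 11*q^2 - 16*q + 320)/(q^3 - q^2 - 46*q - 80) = (q - 8)/(q + 2)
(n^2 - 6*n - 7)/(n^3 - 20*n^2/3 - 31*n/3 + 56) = 3*(n + 1)/(3*n^2 + n - 24)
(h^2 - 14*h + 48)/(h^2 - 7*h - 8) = (h - 6)/(h + 1)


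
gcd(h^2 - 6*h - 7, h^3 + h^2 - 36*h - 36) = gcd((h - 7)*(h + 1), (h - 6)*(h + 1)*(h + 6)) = h + 1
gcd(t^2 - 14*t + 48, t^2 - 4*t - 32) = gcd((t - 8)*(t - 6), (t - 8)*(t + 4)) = t - 8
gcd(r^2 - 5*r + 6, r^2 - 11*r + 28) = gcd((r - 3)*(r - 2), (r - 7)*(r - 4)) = 1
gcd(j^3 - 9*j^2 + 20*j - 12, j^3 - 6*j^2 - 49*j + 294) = j - 6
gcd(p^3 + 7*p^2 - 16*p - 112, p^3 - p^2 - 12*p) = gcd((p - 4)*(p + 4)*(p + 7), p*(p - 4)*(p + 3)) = p - 4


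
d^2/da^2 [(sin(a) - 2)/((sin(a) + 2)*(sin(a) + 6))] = (-sin(a)^5 + 16*sin(a)^4 + 122*sin(a)^3 + 116*sin(a)^2 - 504*sin(a) - 400)/((sin(a) + 2)^3*(sin(a) + 6)^3)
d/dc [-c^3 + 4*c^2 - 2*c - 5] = -3*c^2 + 8*c - 2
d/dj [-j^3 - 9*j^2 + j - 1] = -3*j^2 - 18*j + 1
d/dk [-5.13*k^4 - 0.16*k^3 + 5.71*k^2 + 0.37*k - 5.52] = -20.52*k^3 - 0.48*k^2 + 11.42*k + 0.37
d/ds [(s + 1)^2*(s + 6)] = (s + 1)*(3*s + 13)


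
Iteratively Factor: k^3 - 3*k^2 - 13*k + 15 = (k + 3)*(k^2 - 6*k + 5) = (k - 1)*(k + 3)*(k - 5)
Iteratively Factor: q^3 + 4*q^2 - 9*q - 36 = (q - 3)*(q^2 + 7*q + 12) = (q - 3)*(q + 3)*(q + 4)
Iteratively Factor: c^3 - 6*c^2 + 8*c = (c)*(c^2 - 6*c + 8) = c*(c - 4)*(c - 2)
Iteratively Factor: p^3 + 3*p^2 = (p)*(p^2 + 3*p) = p^2*(p + 3)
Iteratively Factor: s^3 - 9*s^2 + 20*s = (s - 4)*(s^2 - 5*s) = s*(s - 4)*(s - 5)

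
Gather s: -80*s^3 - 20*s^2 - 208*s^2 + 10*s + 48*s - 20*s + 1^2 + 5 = -80*s^3 - 228*s^2 + 38*s + 6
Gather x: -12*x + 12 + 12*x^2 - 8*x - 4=12*x^2 - 20*x + 8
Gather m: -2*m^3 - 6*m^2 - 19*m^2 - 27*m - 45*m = -2*m^3 - 25*m^2 - 72*m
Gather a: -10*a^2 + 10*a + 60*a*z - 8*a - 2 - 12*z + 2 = -10*a^2 + a*(60*z + 2) - 12*z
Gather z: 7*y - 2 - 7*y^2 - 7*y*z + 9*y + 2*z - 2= -7*y^2 + 16*y + z*(2 - 7*y) - 4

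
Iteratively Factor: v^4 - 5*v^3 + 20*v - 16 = (v - 4)*(v^3 - v^2 - 4*v + 4) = (v - 4)*(v - 1)*(v^2 - 4) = (v - 4)*(v - 2)*(v - 1)*(v + 2)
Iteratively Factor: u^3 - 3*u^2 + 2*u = (u - 1)*(u^2 - 2*u) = u*(u - 1)*(u - 2)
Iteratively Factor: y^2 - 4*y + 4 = (y - 2)*(y - 2)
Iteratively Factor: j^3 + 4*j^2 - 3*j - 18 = (j + 3)*(j^2 + j - 6) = (j - 2)*(j + 3)*(j + 3)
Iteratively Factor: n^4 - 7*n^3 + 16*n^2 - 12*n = (n - 2)*(n^3 - 5*n^2 + 6*n) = (n - 3)*(n - 2)*(n^2 - 2*n) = n*(n - 3)*(n - 2)*(n - 2)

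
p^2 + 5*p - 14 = (p - 2)*(p + 7)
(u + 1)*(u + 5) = u^2 + 6*u + 5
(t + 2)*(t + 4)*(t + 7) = t^3 + 13*t^2 + 50*t + 56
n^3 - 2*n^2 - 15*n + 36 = (n - 3)^2*(n + 4)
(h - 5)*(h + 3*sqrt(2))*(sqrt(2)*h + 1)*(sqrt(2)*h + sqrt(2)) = 2*h^4 - 8*h^3 + 7*sqrt(2)*h^3 - 28*sqrt(2)*h^2 - 4*h^2 - 35*sqrt(2)*h - 24*h - 30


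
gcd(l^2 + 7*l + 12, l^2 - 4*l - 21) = l + 3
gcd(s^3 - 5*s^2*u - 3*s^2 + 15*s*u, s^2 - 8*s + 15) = s - 3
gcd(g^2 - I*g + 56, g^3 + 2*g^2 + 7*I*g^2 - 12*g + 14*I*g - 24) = 1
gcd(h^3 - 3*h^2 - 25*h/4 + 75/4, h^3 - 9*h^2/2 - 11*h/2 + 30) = h^2 - h/2 - 15/2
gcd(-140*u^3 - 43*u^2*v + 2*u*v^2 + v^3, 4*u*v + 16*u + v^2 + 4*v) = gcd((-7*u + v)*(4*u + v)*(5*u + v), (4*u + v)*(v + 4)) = 4*u + v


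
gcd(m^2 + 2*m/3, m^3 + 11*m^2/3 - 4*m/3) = m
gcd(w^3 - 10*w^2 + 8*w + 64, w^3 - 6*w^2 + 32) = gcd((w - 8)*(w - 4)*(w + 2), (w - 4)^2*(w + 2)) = w^2 - 2*w - 8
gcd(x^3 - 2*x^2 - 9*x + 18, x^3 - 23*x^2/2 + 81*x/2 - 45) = x - 3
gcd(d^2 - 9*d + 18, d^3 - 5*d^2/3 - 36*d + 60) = d - 6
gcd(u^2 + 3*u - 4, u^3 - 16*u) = u + 4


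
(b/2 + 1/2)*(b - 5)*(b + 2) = b^3/2 - b^2 - 13*b/2 - 5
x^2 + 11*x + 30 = (x + 5)*(x + 6)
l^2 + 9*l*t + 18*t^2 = (l + 3*t)*(l + 6*t)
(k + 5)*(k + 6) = k^2 + 11*k + 30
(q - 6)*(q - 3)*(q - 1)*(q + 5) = q^4 - 5*q^3 - 23*q^2 + 117*q - 90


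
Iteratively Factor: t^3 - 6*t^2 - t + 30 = (t - 5)*(t^2 - t - 6) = (t - 5)*(t + 2)*(t - 3)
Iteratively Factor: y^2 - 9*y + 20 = (y - 5)*(y - 4)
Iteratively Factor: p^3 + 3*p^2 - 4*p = (p)*(p^2 + 3*p - 4) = p*(p - 1)*(p + 4)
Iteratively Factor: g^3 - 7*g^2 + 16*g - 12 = (g - 3)*(g^2 - 4*g + 4) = (g - 3)*(g - 2)*(g - 2)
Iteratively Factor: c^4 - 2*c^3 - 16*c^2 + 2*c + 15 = (c + 3)*(c^3 - 5*c^2 - c + 5) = (c - 1)*(c + 3)*(c^2 - 4*c - 5) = (c - 5)*(c - 1)*(c + 3)*(c + 1)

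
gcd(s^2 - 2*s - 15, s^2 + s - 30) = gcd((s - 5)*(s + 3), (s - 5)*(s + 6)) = s - 5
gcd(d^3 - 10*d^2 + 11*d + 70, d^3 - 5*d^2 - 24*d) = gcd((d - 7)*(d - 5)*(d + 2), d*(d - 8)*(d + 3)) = 1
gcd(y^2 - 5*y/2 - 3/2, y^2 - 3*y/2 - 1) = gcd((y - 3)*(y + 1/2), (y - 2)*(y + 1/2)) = y + 1/2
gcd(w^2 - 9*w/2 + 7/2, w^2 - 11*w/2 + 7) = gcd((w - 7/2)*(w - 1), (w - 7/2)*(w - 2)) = w - 7/2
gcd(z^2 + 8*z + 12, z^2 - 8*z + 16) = 1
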